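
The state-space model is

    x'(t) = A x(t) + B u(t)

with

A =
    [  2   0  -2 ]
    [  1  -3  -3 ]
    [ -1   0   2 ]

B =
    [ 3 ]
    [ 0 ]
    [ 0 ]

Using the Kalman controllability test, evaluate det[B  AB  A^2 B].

AB = [[6], [3], [-3]]
A^2B = [[18], [6], [-12]]
Controllability matrix C = [B  AB  A^2B] = [[3, 6, 18], [0, 3, 6], [0, -3, -12]]
Expanding along the first row, det(C) = 3·(3·(-12) - 6·(-3)) - 6·(0·(-12) - 6·0) + 18·(0·(-3) - 3·0) = 3·(-18) - 6·0 + 18·0 = -54
Since det(C) ≠ 0, rank(C) = 3 and the system is completely controllable.

-54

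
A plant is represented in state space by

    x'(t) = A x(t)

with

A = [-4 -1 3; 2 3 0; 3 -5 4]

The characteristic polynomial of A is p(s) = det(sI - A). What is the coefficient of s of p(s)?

Expand det(sI - A) for the 3×3 matrix.
p(s) = s^3 - 3s^2 - 23s + 97.
(Check: constant term = det(-A) = (-1)^3 det A = 97; coefficient of s^2 = -tr A = -3.)
The coefficient of s is -23.

-23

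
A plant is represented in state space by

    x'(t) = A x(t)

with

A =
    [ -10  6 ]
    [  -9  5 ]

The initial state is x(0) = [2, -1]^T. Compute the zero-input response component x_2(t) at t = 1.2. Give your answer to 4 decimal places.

det(sI - A) = s^2 - (tr A)s + det A, with tr A = (-10) + 5 = -5 and det A = (-10)·5 - 6·(-9) = -50 - (-54) = 4.
So p(s) = det(sI - A) = s^2 + 5s + 4.
Factor s^2 + 5s + 4: two numbers with sum -5 and product 4 are -1 and -4, so s^2 + 5s + 4 = (s + 1)(s + 4).
Hence p(s) = (s + 1) (s + 4), with roots -4, -1.
The eigenvalues -4, -1 are distinct and real, so A is diagonalisable and x(t) = e^{At} x(0) = V diag(e^{λ_i t}) V^{-1} x(0), where the columns of V are the eigenvectors.
λ = -4: A - (-4)I = [[-6, 6], [-9, 9]]. Row 1 gives (-6)·v1 + 6·v2 = 0, so take v_1 = [1, 1]^T.
λ = -1: A - (-1)I = [[-9, 6], [-9, 6]]. Row 1 gives (-9)·v1 + 6·v2 = 0, so take v_2 = [2, 3]^T.
V = [v_1 v_2] = [[1, 2], [1, 3]] has det V = 1, so V^{-1} = adj(V)/det V = [[3, -2], [-1, 1]].
Modal coordinates z(0) = V^{-1} x(0): 3·2 + (-2)·(-1) = 8; (-1)·2 + 1·(-1) = -3; so z(0) = [8, -3]^T.
x_2(t) = Σ_i (v_i)_2 · z_i(0) · e^{λ_i t} (row 2 of V times the modal terms).
x_2(1.2) = 1·8·e^{-4·1.2} + 3·(-3)·e^{-1·1.2} = 8·0.008230 + (-9)·0.301194 = -2.6449.

-2.6449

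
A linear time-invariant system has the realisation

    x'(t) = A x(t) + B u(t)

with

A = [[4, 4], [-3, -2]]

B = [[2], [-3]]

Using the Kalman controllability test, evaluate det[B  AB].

-12

AB = [[-4], [0]]
Controllability matrix C = [B  AB] = [[2, -4], [-3, 0]]
det(C) = 2·0 - (-4)·(-3) = 0 - 12 = -12
Since det(C) ≠ 0, rank(C) = 2 and the system is completely controllable.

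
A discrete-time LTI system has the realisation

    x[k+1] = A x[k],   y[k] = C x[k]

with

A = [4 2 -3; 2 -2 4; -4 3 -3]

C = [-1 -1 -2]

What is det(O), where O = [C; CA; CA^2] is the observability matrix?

79

CA = [[2, -6, 5]]
CA^2 = [[-24, 31, -45]]
Observability matrix O = [C; CA; CA^2] = [[-1, -1, -2], [2, -6, 5], [-24, 31, -45]]
Expanding along the first row, det(O) = (-1)·((-6)·(-45) - 5·31) - (-1)·(2·(-45) - 5·(-24)) + (-2)·(2·31 - (-6)·(-24)) = (-1)·115 - (-1)·30 + (-2)·(-82) = 79
Since det(O) ≠ 0, rank(O) = 3 and the system is completely observable.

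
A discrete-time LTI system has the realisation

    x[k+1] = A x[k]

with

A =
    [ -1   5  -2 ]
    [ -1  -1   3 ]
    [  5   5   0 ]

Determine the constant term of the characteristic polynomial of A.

-90

Expand det(zI - A) for the 3×3 matrix.
p(z) = z^3 + 2z^2 + z - 90.
(Check: constant term = det(-A) = (-1)^3 det A = -90; coefficient of z^2 = -tr A = 2.)
The constant term is -90.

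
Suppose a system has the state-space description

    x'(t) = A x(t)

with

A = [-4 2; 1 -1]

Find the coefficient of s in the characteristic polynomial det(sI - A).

For a 2×2 matrix, det(sI - A) = s^2 - (tr A)s + det A.
tr A = -5, det A = 2.
So p(s) = s^2 + 5s + 2.
The coefficient of s is 5.

5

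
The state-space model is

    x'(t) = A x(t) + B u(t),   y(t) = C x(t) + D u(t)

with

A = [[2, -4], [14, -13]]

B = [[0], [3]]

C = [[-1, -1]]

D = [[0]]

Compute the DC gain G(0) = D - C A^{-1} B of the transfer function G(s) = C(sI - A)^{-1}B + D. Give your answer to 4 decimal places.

G(0) = C(-A)^{-1}B + D = -C A^{-1} B + D.
det A = 30, so A^{-1} = (1/30)·adj(A) = [[-13/30, 2/15], [-7/15, 1/15]]
A^{-1} B = [2/5, 1/5]^T
C A^{-1} B = -3/5
G(0) = D - C A^{-1} B = 0 - (-3/5) = 3/5 ≈ 0.6000

0.6000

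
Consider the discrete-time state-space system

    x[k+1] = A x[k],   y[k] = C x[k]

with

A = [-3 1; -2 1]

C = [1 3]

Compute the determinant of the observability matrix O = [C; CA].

31

CA = [[-9, 4]]
Observability matrix O = [C; CA] = [[1, 3], [-9, 4]]
det(O) = 1·4 - 3·(-9) = 4 - (-27) = 31
Since det(O) ≠ 0, rank(O) = 2 and the system is completely observable.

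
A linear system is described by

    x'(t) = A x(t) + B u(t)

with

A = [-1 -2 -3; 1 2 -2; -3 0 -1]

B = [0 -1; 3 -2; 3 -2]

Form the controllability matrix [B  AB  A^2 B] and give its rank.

3

AB = [[-15, 11], [0, -1], [-3, 5]]
A^2B = [[24, -24], [-9, -1], [48, -38]]
Controllability matrix C = [B  AB  A^2B] = [[0, -1, -15, 11, 24, -24], [3, -2, 0, -1, -9, -1], [3, -2, -3, 5, 48, -38]]
Take the 3×3 submatrix of C formed by columns 1, 2, 3: [[0, -1, -15], [3, -2, 0], [3, -2, -3]]. Its determinant is 0·((-2)·(-3) - 0·(-2)) - (-1)·(3·(-3) - 0·3) + (-15)·(3·(-2) - (-2)·3) = 0·6 - (-1)·(-9) + (-15)·0 = -9 ≠ 0.
So rank(C) ≥ 3; since C has 3 rows, rank(C) = 3.
rank(C) = 3 = n, so the pair (A, B) is completely controllable.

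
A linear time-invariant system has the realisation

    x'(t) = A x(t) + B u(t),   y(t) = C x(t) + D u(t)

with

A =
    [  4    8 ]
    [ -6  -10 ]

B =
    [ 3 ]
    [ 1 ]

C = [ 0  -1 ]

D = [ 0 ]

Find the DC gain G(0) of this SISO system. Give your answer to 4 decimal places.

2.7500

G(0) = C(-A)^{-1}B + D = -C A^{-1} B + D.
det A = 8, so A^{-1} = (1/8)·adj(A) = [[-5/4, -1], [3/4, 1/2]]
A^{-1} B = [-19/4, 11/4]^T
C A^{-1} B = -11/4
G(0) = D - C A^{-1} B = 0 - (-11/4) = 11/4 ≈ 2.7500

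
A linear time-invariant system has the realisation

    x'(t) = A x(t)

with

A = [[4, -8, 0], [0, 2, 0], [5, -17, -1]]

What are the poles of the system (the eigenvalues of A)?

det(sI - A) = s^3 - (tr A)s^2 + (M11 + M22 + M33)s - det A, where Mii is the 2×2 principal minor of A obtained by deleting row i and column i.
tr A = 4 + 2 + (-1) = 5; M11 = 2·(-1) - 0·(-17) = -2 - 0 = -2; M22 = 4·(-1) - 0·5 = -4 - 0 = -4; M33 = 4·2 - (-8)·0 = 8 - 0 = 8; sum of minors = 2.
det A = 4·(2·(-1) - 0·(-17)) - (-8)·(0·(-1) - 0·5) + 0·(0·(-17) - 2·5) = 4·(-2) - (-8)·0 + 0·(-10) = -8.
So p(s) = det(sI - A) = s^3 - 5s^2 + 2s + 8.
Rational-root test: any integer root divides 8. Testing small divisors, s = -1 works: p(-1) = -1 + (-5) + (-2) + 8 = 0, so (s + 1) is a factor.
Dividing, p(s) = (s + 1)(s^2 - 6s + 8).
Factor s^2 - 6s + 8: two numbers with sum 6 and product 8 are 4 and 2, so s^2 - 6s + 8 = (s - 4)(s - 2).
Hence p(s) = (s - 4) (s - 2) (s + 1), with roots -1, 2, 4.
At least one eigenvalue has non-negative real part, so the system is not asymptotically stable.

-1, 2, 4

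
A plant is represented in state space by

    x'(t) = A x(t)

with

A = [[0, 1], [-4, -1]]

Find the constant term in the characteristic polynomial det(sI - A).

For a 2×2 matrix, det(sI - A) = s^2 - (tr A)s + det A.
tr A = -1, det A = 4.
So p(s) = s^2 + s + 4.
The constant term is 4.

4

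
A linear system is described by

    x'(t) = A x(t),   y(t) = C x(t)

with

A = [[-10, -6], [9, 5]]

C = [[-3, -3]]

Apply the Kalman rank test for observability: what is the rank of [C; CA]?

CA = [[3, 3]]
Observability matrix O = [C; CA] = [[-3, -3], [3, 3]]
Every row of O is a scalar multiple of row 1 = [-3, -3] (multipliers 1, -1), so the rows span a one-dimensional space.
O ≠ 0, hence rank(O) = 1.
rank(O) = 1 < n = 2, so the pair (A, C) is not completely observable.

1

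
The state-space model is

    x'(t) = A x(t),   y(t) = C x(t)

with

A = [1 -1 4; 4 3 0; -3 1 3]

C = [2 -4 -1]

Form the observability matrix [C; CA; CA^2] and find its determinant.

5127

CA = [[-11, -15, 5]]
CA^2 = [[-86, -29, -29]]
Observability matrix O = [C; CA; CA^2] = [[2, -4, -1], [-11, -15, 5], [-86, -29, -29]]
Expanding along the first row, det(O) = 2·((-15)·(-29) - 5·(-29)) - (-4)·((-11)·(-29) - 5·(-86)) + (-1)·((-11)·(-29) - (-15)·(-86)) = 2·580 - (-4)·749 + (-1)·(-971) = 5127
Since det(O) ≠ 0, rank(O) = 3 and the system is completely observable.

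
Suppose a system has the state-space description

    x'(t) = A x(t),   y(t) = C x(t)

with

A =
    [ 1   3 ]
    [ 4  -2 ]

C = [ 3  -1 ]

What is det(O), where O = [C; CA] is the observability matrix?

CA = [[-1, 11]]
Observability matrix O = [C; CA] = [[3, -1], [-1, 11]]
det(O) = 3·11 - (-1)·(-1) = 33 - 1 = 32
Since det(O) ≠ 0, rank(O) = 2 and the system is completely observable.

32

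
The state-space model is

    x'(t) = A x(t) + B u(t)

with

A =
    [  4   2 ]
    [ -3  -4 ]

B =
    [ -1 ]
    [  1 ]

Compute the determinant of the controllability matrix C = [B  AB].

AB = [[-2], [-1]]
Controllability matrix C = [B  AB] = [[-1, -2], [1, -1]]
det(C) = (-1)·(-1) - (-2)·1 = 1 - (-2) = 3
Since det(C) ≠ 0, rank(C) = 2 and the system is completely controllable.

3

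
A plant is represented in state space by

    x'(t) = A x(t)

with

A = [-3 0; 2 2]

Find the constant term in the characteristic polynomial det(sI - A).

For a 2×2 matrix, det(sI - A) = s^2 - (tr A)s + det A.
tr A = -1, det A = -6.
So p(s) = s^2 + s - 6.
The constant term is -6.

-6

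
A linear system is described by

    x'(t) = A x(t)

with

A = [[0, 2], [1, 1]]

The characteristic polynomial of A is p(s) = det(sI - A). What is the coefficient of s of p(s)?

For a 2×2 matrix, det(sI - A) = s^2 - (tr A)s + det A.
tr A = 1, det A = -2.
So p(s) = s^2 - s - 2.
The coefficient of s is -1.

-1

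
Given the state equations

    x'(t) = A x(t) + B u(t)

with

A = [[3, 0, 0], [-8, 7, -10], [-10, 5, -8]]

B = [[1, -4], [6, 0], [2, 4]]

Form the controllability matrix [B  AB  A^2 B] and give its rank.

2

AB = [[3, -12], [14, -8], [4, 8]]
A^2B = [[9, -36], [34, -40], [8, 16]]
Controllability matrix C = [B  AB  A^2B] = [[1, -4, 3, -12, 9, -36], [6, 0, 14, -8, 34, -40], [2, 4, 4, 8, 8, 16]]
The rows r1, r2, r3 of C are linearly dependent: 2·r1 - r2 + 2·r3 = 0 (check each entry), so rank(C) ≤ 2.
The 2×2 minor from rows 1, 2, columns 1, 2 is 1·0 - (-4)·6 = 0 - (-24) = 24 ≠ 0, so rank(C) = 2.
rank(C) = 2 < n = 3, so the pair (A, B) is not completely controllable.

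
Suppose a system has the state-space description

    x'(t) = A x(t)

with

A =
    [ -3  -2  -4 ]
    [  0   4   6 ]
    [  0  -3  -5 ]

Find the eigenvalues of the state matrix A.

-3, -2, 1

det(sI - A) = s^3 - (tr A)s^2 + (M11 + M22 + M33)s - det A, where Mii is the 2×2 principal minor of A obtained by deleting row i and column i.
tr A = (-3) + 4 + (-5) = -4; M11 = 4·(-5) - 6·(-3) = -20 - (-18) = -2; M22 = (-3)·(-5) - (-4)·0 = 15 - 0 = 15; M33 = (-3)·4 - (-2)·0 = -12 - 0 = -12; sum of minors = 1.
det A = (-3)·(4·(-5) - 6·(-3)) - (-2)·(0·(-5) - 6·0) + (-4)·(0·(-3) - 4·0) = (-3)·(-2) - (-2)·0 + (-4)·0 = 6.
So p(s) = det(sI - A) = s^3 + 4s^2 + s - 6.
Rational-root test: any integer root divides -6. Testing small divisors, s = 1 works: p(1) = 1 + 4 + 1 + (-6) = 0, so (s - 1) is a factor.
Dividing, p(s) = (s - 1)(s^2 + 5s + 6).
Factor s^2 + 5s + 6: two numbers with sum -5 and product 6 are -2 and -3, so s^2 + 5s + 6 = (s + 2)(s + 3).
Hence p(s) = (s - 1) (s + 2) (s + 3), with roots -3, -2, 1.
At least one eigenvalue has non-negative real part, so the system is not asymptotically stable.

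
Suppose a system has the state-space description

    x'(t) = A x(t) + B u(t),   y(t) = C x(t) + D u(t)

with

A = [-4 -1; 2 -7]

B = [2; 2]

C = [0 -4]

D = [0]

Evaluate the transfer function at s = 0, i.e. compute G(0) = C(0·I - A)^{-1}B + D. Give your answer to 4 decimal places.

G(0) = C(-A)^{-1}B + D = -C A^{-1} B + D.
det A = 30, so A^{-1} = (1/30)·adj(A) = [[-7/30, 1/30], [-1/15, -2/15]]
A^{-1} B = [-2/5, -2/5]^T
C A^{-1} B = 8/5
G(0) = D - C A^{-1} B = 0 - (8/5) = -8/5 ≈ -1.6000

-1.6000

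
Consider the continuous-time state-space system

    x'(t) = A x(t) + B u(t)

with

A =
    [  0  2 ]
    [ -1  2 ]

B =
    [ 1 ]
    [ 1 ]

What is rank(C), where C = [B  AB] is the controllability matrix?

2

AB = [[2], [1]]
Controllability matrix C = [B  AB] = [[1, 2], [1, 1]]
det(C) = 1·1 - 2·1 = 1 - 2 = -1 ≠ 0, so rank(C) = 2.
rank(C) = 2 = n, so the pair (A, B) is completely controllable.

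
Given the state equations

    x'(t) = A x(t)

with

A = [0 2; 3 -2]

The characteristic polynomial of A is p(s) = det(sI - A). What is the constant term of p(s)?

-6

For a 2×2 matrix, det(sI - A) = s^2 - (tr A)s + det A.
tr A = -2, det A = -6.
So p(s) = s^2 + 2s - 6.
The constant term is -6.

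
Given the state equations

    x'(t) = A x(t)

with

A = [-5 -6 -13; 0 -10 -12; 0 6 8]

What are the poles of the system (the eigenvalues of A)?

-5, -4, 2

det(sI - A) = s^3 - (tr A)s^2 + (M11 + M22 + M33)s - det A, where Mii is the 2×2 principal minor of A obtained by deleting row i and column i.
tr A = (-5) + (-10) + 8 = -7; M11 = (-10)·8 - (-12)·6 = -80 - (-72) = -8; M22 = (-5)·8 - (-13)·0 = -40 - 0 = -40; M33 = (-5)·(-10) - (-6)·0 = 50 - 0 = 50; sum of minors = 2.
det A = (-5)·((-10)·8 - (-12)·6) - (-6)·(0·8 - (-12)·0) + (-13)·(0·6 - (-10)·0) = (-5)·(-8) - (-6)·0 + (-13)·0 = 40.
So p(s) = det(sI - A) = s^3 + 7s^2 + 2s - 40.
Rational-root test: any integer root divides -40. Testing small divisors, s = 2 works: p(2) = 8 + 28 + 4 + (-40) = 0, so (s - 2) is a factor.
Dividing, p(s) = (s - 2)(s^2 + 9s + 20).
Factor s^2 + 9s + 20: two numbers with sum -9 and product 20 are -4 and -5, so s^2 + 9s + 20 = (s + 4)(s + 5).
Hence p(s) = (s - 2) (s + 4) (s + 5), with roots -5, -4, 2.
At least one eigenvalue has non-negative real part, so the system is not asymptotically stable.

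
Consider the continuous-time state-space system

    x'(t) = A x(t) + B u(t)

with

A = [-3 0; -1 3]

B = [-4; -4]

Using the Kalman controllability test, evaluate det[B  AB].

80

AB = [[12], [-8]]
Controllability matrix C = [B  AB] = [[-4, 12], [-4, -8]]
det(C) = (-4)·(-8) - 12·(-4) = 32 - (-48) = 80
Since det(C) ≠ 0, rank(C) = 2 and the system is completely controllable.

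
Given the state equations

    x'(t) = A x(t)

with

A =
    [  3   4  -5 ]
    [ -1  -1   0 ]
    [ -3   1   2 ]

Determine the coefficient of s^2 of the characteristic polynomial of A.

-4

Expand det(sI - A) for the 3×3 matrix.
p(s) = s^3 - 4s^2 - 10s - 22.
(Check: constant term = det(-A) = (-1)^3 det A = -22; coefficient of s^2 = -tr A = -4.)
The coefficient of s^2 is -4.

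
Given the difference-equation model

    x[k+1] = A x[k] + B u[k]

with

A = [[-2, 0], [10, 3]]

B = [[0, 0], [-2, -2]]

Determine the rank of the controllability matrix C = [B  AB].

1

AB = [[0, 0], [-6, -6]]
Controllability matrix C = [B  AB] = [[0, 0, 0, 0], [-2, -2, -6, -6]]
Every column of C is a scalar multiple of column 1 = [0, -2] (multipliers 1, 1, 3, 3), so the columns span a one-dimensional space.
C ≠ 0, hence rank(C) = 1.
rank(C) = 1 < n = 2, so the pair (A, B) is not completely controllable.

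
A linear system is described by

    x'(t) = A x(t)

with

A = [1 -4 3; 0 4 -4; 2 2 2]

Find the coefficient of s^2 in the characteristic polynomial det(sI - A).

-7

Expand det(sI - A) for the 3×3 matrix.
p(s) = s^3 - 7s^2 + 16s - 24.
(Check: constant term = det(-A) = (-1)^3 det A = -24; coefficient of s^2 = -tr A = -7.)
The coefficient of s^2 is -7.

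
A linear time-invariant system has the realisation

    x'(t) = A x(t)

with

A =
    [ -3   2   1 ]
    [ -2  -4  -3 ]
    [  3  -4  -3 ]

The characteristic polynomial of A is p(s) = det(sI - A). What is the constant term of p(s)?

Expand det(sI - A) for the 3×3 matrix.
p(s) = s^3 + 10s^2 + 22s + 10.
(Check: constant term = det(-A) = (-1)^3 det A = 10; coefficient of s^2 = -tr A = 10.)
The constant term is 10.

10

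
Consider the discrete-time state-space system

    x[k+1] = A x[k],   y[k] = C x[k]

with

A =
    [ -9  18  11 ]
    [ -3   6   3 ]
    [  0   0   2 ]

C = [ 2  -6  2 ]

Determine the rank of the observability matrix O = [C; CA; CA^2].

CA = [[0, 0, 8]]
CA^2 = [[0, 0, 16]]
Observability matrix O = [C; CA; CA^2] = [[2, -6, 2], [0, 0, 8], [0, 0, 16]]
The columns c1, c2, c3 of O are linearly dependent: 3·c1 + c2 = 0 (check each entry), so rank(O) ≤ 2.
The 2×2 minor from rows 1, 2, columns 1, 3 is 2·8 - 2·0 = 16 - 0 = 16 ≠ 0, so rank(O) = 2.
rank(O) = 2 < n = 3, so the pair (A, C) is not completely observable.

2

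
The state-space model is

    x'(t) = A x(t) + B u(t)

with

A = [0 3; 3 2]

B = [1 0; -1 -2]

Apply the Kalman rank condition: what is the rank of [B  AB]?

AB = [[-3, -6], [1, -4]]
Controllability matrix C = [B  AB] = [[1, 0, -3, -6], [-1, -2, 1, -4]]
Take the 2×2 submatrix of C formed by columns 1, 2: [[1, 0], [-1, -2]]. Its determinant is 1·(-2) - 0·(-1) = -2 - 0 = -2 ≠ 0.
So rank(C) ≥ 2; since C has 2 rows, rank(C) = 2.
rank(C) = 2 = n, so the pair (A, B) is completely controllable.

2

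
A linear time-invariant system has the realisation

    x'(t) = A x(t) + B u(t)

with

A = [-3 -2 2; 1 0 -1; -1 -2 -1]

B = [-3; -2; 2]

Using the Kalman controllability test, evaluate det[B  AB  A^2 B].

AB = [[17], [-5], [5]]
A^2B = [[-31], [12], [-12]]
Controllability matrix C = [B  AB  A^2B] = [[-3, 17, -31], [-2, -5, 12], [2, 5, -12]]
Expanding along the first row, det(C) = (-3)·((-5)·(-12) - 12·5) - 17·((-2)·(-12) - 12·2) + (-31)·((-2)·5 - (-5)·2) = (-3)·0 - 17·0 + (-31)·0 = 0
Since det(C) = 0, rank(C) < 3 and the system is not completely controllable.

0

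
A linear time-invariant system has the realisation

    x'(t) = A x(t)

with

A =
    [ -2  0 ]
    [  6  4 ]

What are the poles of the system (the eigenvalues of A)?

det(sI - A) = s^2 - (tr A)s + det A, with tr A = (-2) + 4 = 2 and det A = (-2)·4 - 0·6 = -8 - 0 = -8.
So p(s) = det(sI - A) = s^2 - 2s - 8.
Factor s^2 - 2s - 8: two numbers with sum 2 and product -8 are 4 and -2, so s^2 - 2s - 8 = (s - 4)(s + 2).
Hence p(s) = (s - 4) (s + 2), with roots -2, 4.
At least one eigenvalue has non-negative real part, so the system is not asymptotically stable.

-2, 4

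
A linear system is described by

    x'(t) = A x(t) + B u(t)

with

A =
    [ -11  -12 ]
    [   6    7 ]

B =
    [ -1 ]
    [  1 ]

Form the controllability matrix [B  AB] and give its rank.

AB = [[-1], [1]]
Controllability matrix C = [B  AB] = [[-1, -1], [1, 1]]
Every column of C is a scalar multiple of column 1 = [-1, 1] (multipliers 1, 1), so the columns span a one-dimensional space.
C ≠ 0, hence rank(C) = 1.
rank(C) = 1 < n = 2, so the pair (A, B) is not completely controllable.

1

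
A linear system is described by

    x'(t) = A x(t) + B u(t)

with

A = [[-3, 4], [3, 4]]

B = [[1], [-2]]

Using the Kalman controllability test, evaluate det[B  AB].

-27

AB = [[-11], [-5]]
Controllability matrix C = [B  AB] = [[1, -11], [-2, -5]]
det(C) = 1·(-5) - (-11)·(-2) = -5 - 22 = -27
Since det(C) ≠ 0, rank(C) = 2 and the system is completely controllable.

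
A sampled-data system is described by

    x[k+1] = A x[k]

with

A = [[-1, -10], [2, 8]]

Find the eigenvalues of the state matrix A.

det(zI - A) = z^2 - (tr A)z + det A, with tr A = (-1) + 8 = 7 and det A = (-1)·8 - (-10)·2 = -8 - (-20) = 12.
So p(z) = det(zI - A) = z^2 - 7z + 12.
Factor z^2 - 7z + 12: two numbers with sum 7 and product 12 are 4 and 3, so z^2 - 7z + 12 = (z - 4)(z - 3).
Hence p(z) = (z - 4) (z - 3), with roots 3, 4.

3, 4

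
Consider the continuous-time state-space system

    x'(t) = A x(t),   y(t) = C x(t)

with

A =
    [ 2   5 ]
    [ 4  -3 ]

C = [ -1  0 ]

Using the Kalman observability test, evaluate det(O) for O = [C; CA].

5

CA = [[-2, -5]]
Observability matrix O = [C; CA] = [[-1, 0], [-2, -5]]
det(O) = (-1)·(-5) - 0·(-2) = 5 - 0 = 5
Since det(O) ≠ 0, rank(O) = 2 and the system is completely observable.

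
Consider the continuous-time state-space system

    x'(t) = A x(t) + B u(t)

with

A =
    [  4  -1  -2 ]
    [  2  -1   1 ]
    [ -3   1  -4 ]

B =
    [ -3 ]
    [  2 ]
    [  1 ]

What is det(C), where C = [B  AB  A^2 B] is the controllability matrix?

-892

AB = [[-16], [-7], [7]]
A^2B = [[-71], [-18], [13]]
Controllability matrix C = [B  AB  A^2B] = [[-3, -16, -71], [2, -7, -18], [1, 7, 13]]
Expanding along the first row, det(C) = (-3)·((-7)·13 - (-18)·7) - (-16)·(2·13 - (-18)·1) + (-71)·(2·7 - (-7)·1) = (-3)·35 - (-16)·44 + (-71)·21 = -892
Since det(C) ≠ 0, rank(C) = 3 and the system is completely controllable.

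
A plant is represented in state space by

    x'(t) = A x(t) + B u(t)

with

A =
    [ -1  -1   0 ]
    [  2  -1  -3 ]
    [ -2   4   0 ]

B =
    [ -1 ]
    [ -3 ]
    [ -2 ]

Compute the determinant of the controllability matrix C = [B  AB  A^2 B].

-942

AB = [[4], [7], [-10]]
A^2B = [[-11], [31], [20]]
Controllability matrix C = [B  AB  A^2B] = [[-1, 4, -11], [-3, 7, 31], [-2, -10, 20]]
Expanding along the first row, det(C) = (-1)·(7·20 - 31·(-10)) - 4·((-3)·20 - 31·(-2)) + (-11)·((-3)·(-10) - 7·(-2)) = (-1)·450 - 4·2 + (-11)·44 = -942
Since det(C) ≠ 0, rank(C) = 3 and the system is completely controllable.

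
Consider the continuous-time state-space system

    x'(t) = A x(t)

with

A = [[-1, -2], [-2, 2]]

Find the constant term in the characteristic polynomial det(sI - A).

For a 2×2 matrix, det(sI - A) = s^2 - (tr A)s + det A.
tr A = 1, det A = -6.
So p(s) = s^2 - s - 6.
The constant term is -6.

-6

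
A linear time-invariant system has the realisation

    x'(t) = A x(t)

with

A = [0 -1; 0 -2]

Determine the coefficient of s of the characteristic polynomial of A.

For a 2×2 matrix, det(sI - A) = s^2 - (tr A)s + det A.
tr A = -2, det A = 0.
So p(s) = s^2 + 2s.
The coefficient of s is 2.

2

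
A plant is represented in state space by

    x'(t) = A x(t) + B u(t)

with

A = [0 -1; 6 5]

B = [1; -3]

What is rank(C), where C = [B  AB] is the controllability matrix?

AB = [[3], [-9]]
Controllability matrix C = [B  AB] = [[1, 3], [-3, -9]]
Every column of C is a scalar multiple of column 1 = [1, -3] (multipliers 1, 3), so the columns span a one-dimensional space.
C ≠ 0, hence rank(C) = 1.
rank(C) = 1 < n = 2, so the pair (A, B) is not completely controllable.

1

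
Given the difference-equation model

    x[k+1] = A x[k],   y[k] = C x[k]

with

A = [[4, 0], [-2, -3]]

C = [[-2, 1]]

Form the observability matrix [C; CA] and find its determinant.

CA = [[-10, -3]]
Observability matrix O = [C; CA] = [[-2, 1], [-10, -3]]
det(O) = (-2)·(-3) - 1·(-10) = 6 - (-10) = 16
Since det(O) ≠ 0, rank(O) = 2 and the system is completely observable.

16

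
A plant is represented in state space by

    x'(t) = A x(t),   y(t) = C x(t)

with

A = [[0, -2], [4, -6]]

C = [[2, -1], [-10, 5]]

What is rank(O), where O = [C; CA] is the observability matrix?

CA = [[-4, 2], [20, -10]]
Observability matrix O = [C; CA] = [[2, -1], [-10, 5], [-4, 2], [20, -10]]
Every row of O is a scalar multiple of row 1 = [2, -1] (multipliers 1, -5, -2, 10), so the rows span a one-dimensional space.
O ≠ 0, hence rank(O) = 1.
rank(O) = 1 < n = 2, so the pair (A, C) is not completely observable.

1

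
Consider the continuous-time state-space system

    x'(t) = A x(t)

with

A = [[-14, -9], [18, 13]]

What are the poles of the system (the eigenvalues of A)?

-5, 4

det(sI - A) = s^2 - (tr A)s + det A, with tr A = (-14) + 13 = -1 and det A = (-14)·13 - (-9)·18 = -182 - (-162) = -20.
So p(s) = det(sI - A) = s^2 + s - 20.
Factor s^2 + s - 20: two numbers with sum -1 and product -20 are 4 and -5, so s^2 + s - 20 = (s - 4)(s + 5).
Hence p(s) = (s - 4) (s + 5), with roots -5, 4.
At least one eigenvalue has non-negative real part, so the system is not asymptotically stable.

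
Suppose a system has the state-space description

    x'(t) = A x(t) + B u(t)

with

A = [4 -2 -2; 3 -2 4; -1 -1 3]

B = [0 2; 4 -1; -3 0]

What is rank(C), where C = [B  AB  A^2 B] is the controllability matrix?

AB = [[-2, 10], [-20, 8], [-13, -1]]
A^2B = [[58, 26], [-18, 10], [-17, -21]]
Controllability matrix C = [B  AB  A^2B] = [[0, 2, -2, 10, 58, 26], [4, -1, -20, 8, -18, 10], [-3, 0, -13, -1, -17, -21]]
Take the 3×3 submatrix of C formed by columns 1, 2, 3: [[0, 2, -2], [4, -1, -20], [-3, 0, -13]]. Its determinant is 0·((-1)·(-13) - (-20)·0) - 2·(4·(-13) - (-20)·(-3)) + (-2)·(4·0 - (-1)·(-3)) = 0·13 - 2·(-112) + (-2)·(-3) = 230 ≠ 0.
So rank(C) ≥ 3; since C has 3 rows, rank(C) = 3.
rank(C) = 3 = n, so the pair (A, B) is completely controllable.

3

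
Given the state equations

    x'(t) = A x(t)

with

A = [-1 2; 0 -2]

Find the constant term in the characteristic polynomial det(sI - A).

For a 2×2 matrix, det(sI - A) = s^2 - (tr A)s + det A.
tr A = -3, det A = 2.
So p(s) = s^2 + 3s + 2.
The constant term is 2.

2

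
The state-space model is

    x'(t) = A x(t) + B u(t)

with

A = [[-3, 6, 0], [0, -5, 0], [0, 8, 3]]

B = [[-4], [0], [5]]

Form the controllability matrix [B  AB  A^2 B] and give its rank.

2

AB = [[12], [0], [15]]
A^2B = [[-36], [0], [45]]
Controllability matrix C = [B  AB  A^2B] = [[-4, 12, -36], [0, 0, 0], [5, 15, 45]]
Row 2 of C is identically zero, so rank(C) ≤ 2.
The 2×2 minor from rows 1, 3, columns 1, 2 is (-4)·15 - 12·5 = -60 - 60 = -120 ≠ 0, so rank(C) = 2.
rank(C) = 2 < n = 3, so the pair (A, B) is not completely controllable.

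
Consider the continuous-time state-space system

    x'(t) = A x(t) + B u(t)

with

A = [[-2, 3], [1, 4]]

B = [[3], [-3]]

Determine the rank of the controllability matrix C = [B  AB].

2

AB = [[-15], [-9]]
Controllability matrix C = [B  AB] = [[3, -15], [-3, -9]]
det(C) = 3·(-9) - (-15)·(-3) = -27 - 45 = -72 ≠ 0, so rank(C) = 2.
rank(C) = 2 = n, so the pair (A, B) is completely controllable.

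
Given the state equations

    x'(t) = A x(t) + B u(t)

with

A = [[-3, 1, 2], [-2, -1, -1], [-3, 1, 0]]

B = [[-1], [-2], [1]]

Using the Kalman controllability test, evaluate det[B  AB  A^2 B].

AB = [[3], [3], [1]]
A^2B = [[-4], [-10], [-6]]
Controllability matrix C = [B  AB  A^2B] = [[-1, 3, -4], [-2, 3, -10], [1, 1, -6]]
Expanding along the first row, det(C) = (-1)·(3·(-6) - (-10)·1) - 3·((-2)·(-6) - (-10)·1) + (-4)·((-2)·1 - 3·1) = (-1)·(-8) - 3·22 + (-4)·(-5) = -38
Since det(C) ≠ 0, rank(C) = 3 and the system is completely controllable.

-38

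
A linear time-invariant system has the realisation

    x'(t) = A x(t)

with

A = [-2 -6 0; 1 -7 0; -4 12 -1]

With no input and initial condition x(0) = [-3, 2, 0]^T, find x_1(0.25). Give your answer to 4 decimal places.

det(sI - A) = s^3 - (tr A)s^2 + (M11 + M22 + M33)s - det A, where Mii is the 2×2 principal minor of A obtained by deleting row i and column i.
tr A = (-2) + (-7) + (-1) = -10; M11 = (-7)·(-1) - 0·12 = 7 - 0 = 7; M22 = (-2)·(-1) - 0·(-4) = 2 - 0 = 2; M33 = (-2)·(-7) - (-6)·1 = 14 - (-6) = 20; sum of minors = 29.
det A = (-2)·((-7)·(-1) - 0·12) - (-6)·(1·(-1) - 0·(-4)) + 0·(1·12 - (-7)·(-4)) = (-2)·7 - (-6)·(-1) + 0·(-16) = -20.
So p(s) = det(sI - A) = s^3 + 10s^2 + 29s + 20.
Rational-root test: any integer root divides 20. Testing small divisors, s = -1 works: p(-1) = -1 + 10 + (-29) + 20 = 0, so (s + 1) is a factor.
Dividing, p(s) = (s + 1)(s^2 + 9s + 20).
Factor s^2 + 9s + 20: two numbers with sum -9 and product 20 are -4 and -5, so s^2 + 9s + 20 = (s + 4)(s + 5).
Hence p(s) = (s + 1) (s + 4) (s + 5), with roots -5, -4, -1.
The eigenvalues -5, -4, -1 are distinct and real, so A is diagonalisable and x(t) = e^{At} x(0) = V diag(e^{λ_i t}) V^{-1} x(0), where the columns of V are the eigenvectors.
λ = -5: A - (-5)I = [[3, -6, 0], [1, -2, 0], [-4, 12, 4]]. v must be orthogonal to every row; (row 1) × (row 3) = [-24, -12, 12], so take v_1 = [2, 1, -1]^T.
λ = -4: A - (-4)I = [[2, -6, 0], [1, -3, 0], [-4, 12, 3]]. v must be orthogonal to every row; (row 1) × (row 3) = [-18, -6, 0], so take v_2 = [3, 1, 0]^T.
λ = -1: A - (-1)I = [[-1, -6, 0], [1, -6, 0], [-4, 12, 0]]. v must be orthogonal to every row; (row 1) × (row 2) = [0, 0, 12], so take v_3 = [0, 0, 1]^T.
V = [v_1 v_2 v_3] = [[2, 3, 0], [1, 1, 0], [-1, 0, 1]] has det V = -1, so V^{-1} = adj(V)/det V = [[-1, 3, 0], [1, -2, 0], [-1, 3, 1]].
Modal coordinates z(0) = V^{-1} x(0): (-1)·(-3) + 3·2 + 0·0 = 9; 1·(-3) + (-2)·2 + 0·0 = -7; (-1)·(-3) + 3·2 + 1·0 = 9; so z(0) = [9, -7, 9]^T.
x_1(t) = Σ_i (v_i)_1 · z_i(0) · e^{λ_i t} (row 1 of V times the modal terms).
x_1(0.25) = 2·9·e^{-5·0.25} + 3·(-7)·e^{-4·0.25} + 0·9·e^{-1·0.25} = 18·0.286505 + (-21)·0.367879 + 0·0.778801 = -2.5684.

-2.5684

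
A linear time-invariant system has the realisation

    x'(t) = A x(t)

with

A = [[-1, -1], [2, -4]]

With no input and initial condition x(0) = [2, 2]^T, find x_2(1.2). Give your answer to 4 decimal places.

det(sI - A) = s^2 - (tr A)s + det A, with tr A = (-1) + (-4) = -5 and det A = (-1)·(-4) - (-1)·2 = 4 - (-2) = 6.
So p(s) = det(sI - A) = s^2 + 5s + 6.
Factor s^2 + 5s + 6: two numbers with sum -5 and product 6 are -2 and -3, so s^2 + 5s + 6 = (s + 2)(s + 3).
Hence p(s) = (s + 2) (s + 3), with roots -3, -2.
The eigenvalues -3, -2 are distinct and real, so A is diagonalisable and x(t) = e^{At} x(0) = V diag(e^{λ_i t}) V^{-1} x(0), where the columns of V are the eigenvectors.
λ = -3: A - (-3)I = [[2, -1], [2, -1]]. Row 1 gives 2·v1 + (-1)·v2 = 0, so take v_1 = [1, 2]^T.
λ = -2: A - (-2)I = [[1, -1], [2, -2]]. Row 1 gives 1·v1 + (-1)·v2 = 0, so take v_2 = [1, 1]^T.
V = [v_1 v_2] = [[1, 1], [2, 1]] has det V = -1, so V^{-1} = adj(V)/det V = [[-1, 1], [2, -1]].
Modal coordinates z(0) = V^{-1} x(0): (-1)·2 + 1·2 = 0; 2·2 + (-1)·2 = 2; so z(0) = [0, 2]^T.
x_2(t) = Σ_i (v_i)_2 · z_i(0) · e^{λ_i t} (row 2 of V times the modal terms).
x_2(1.2) = 2·0·e^{-3·1.2} + 1·2·e^{-2·1.2} = 0·0.027324 + 2·0.090718 = 0.1814.

0.1814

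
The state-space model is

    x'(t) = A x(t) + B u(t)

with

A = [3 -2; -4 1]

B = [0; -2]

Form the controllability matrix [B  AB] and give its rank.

2

AB = [[4], [-2]]
Controllability matrix C = [B  AB] = [[0, 4], [-2, -2]]
det(C) = 0·(-2) - 4·(-2) = 0 - (-8) = 8 ≠ 0, so rank(C) = 2.
rank(C) = 2 = n, so the pair (A, B) is completely controllable.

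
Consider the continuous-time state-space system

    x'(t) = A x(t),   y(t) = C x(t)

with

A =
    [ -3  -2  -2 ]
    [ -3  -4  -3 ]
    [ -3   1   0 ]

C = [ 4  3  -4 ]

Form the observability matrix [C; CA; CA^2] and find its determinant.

CA = [[-9, -24, -17]]
CA^2 = [[150, 97, 90]]
Observability matrix O = [C; CA; CA^2] = [[4, 3, -4], [-9, -24, -17], [150, 97, 90]]
Expanding along the first row, det(O) = 4·((-24)·90 - (-17)·97) - 3·((-9)·90 - (-17)·150) + (-4)·((-9)·97 - (-24)·150) = 4·(-511) - 3·1740 + (-4)·2727 = -18172
Since det(O) ≠ 0, rank(O) = 3 and the system is completely observable.

-18172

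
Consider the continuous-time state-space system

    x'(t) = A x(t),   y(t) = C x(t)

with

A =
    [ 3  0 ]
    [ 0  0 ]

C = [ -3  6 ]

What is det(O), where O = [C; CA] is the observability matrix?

54

CA = [[-9, 0]]
Observability matrix O = [C; CA] = [[-3, 6], [-9, 0]]
det(O) = (-3)·0 - 6·(-9) = 0 - (-54) = 54
Since det(O) ≠ 0, rank(O) = 2 and the system is completely observable.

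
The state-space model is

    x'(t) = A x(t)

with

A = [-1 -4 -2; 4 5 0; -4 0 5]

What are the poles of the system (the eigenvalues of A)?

1, 3, 5

det(sI - A) = s^3 - (tr A)s^2 + (M11 + M22 + M33)s - det A, where Mii is the 2×2 principal minor of A obtained by deleting row i and column i.
tr A = (-1) + 5 + 5 = 9; M11 = 5·5 - 0·0 = 25 - 0 = 25; M22 = (-1)·5 - (-2)·(-4) = -5 - 8 = -13; M33 = (-1)·5 - (-4)·4 = -5 - (-16) = 11; sum of minors = 23.
det A = (-1)·(5·5 - 0·0) - (-4)·(4·5 - 0·(-4)) + (-2)·(4·0 - 5·(-4)) = (-1)·25 - (-4)·20 + (-2)·20 = 15.
So p(s) = det(sI - A) = s^3 - 9s^2 + 23s - 15.
Rational-root test: any integer root divides -15. Testing small divisors, s = 1 works: p(1) = 1 + (-9) + 23 + (-15) = 0, so (s - 1) is a factor.
Dividing, p(s) = (s - 1)(s^2 - 8s + 15).
Factor s^2 - 8s + 15: two numbers with sum 8 and product 15 are 5 and 3, so s^2 - 8s + 15 = (s - 5)(s - 3).
Hence p(s) = (s - 5) (s - 3) (s - 1), with roots 1, 3, 5.
At least one eigenvalue has non-negative real part, so the system is not asymptotically stable.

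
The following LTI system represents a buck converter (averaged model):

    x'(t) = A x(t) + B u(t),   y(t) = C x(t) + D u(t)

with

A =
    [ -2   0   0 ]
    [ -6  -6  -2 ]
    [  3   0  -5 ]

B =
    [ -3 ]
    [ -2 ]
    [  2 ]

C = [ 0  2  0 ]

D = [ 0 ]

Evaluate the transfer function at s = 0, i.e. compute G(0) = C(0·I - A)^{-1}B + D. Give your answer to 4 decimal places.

2.6667

G(0) = C(-A)^{-1}B + D = -C A^{-1} B + D.
det A = -60, so A^{-1} = (1/-60)·adj(A) = [[-1/2, 0, 0], [3/5, -1/6, 1/15], [-3/10, 0, -1/5]]
A^{-1} B = [3/2, -4/3, 1/2]^T
C A^{-1} B = -8/3
G(0) = D - C A^{-1} B = 0 - (-8/3) = 8/3 ≈ 2.6667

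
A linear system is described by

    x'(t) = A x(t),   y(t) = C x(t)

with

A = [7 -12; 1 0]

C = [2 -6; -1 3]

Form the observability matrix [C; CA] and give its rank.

CA = [[8, -24], [-4, 12]]
Observability matrix O = [C; CA] = [[2, -6], [-1, 3], [8, -24], [-4, 12]]
Every row of O is a scalar multiple of row 1 = [2, -6] (multipliers 1, -1/2, 4, -2), so the rows span a one-dimensional space.
O ≠ 0, hence rank(O) = 1.
rank(O) = 1 < n = 2, so the pair (A, C) is not completely observable.

1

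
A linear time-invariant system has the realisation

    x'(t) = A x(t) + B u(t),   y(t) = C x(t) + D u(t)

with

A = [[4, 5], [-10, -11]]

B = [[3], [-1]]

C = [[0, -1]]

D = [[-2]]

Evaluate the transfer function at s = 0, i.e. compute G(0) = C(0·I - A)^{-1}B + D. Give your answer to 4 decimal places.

2.3333

G(0) = C(-A)^{-1}B + D = -C A^{-1} B + D.
det A = 6, so A^{-1} = (1/6)·adj(A) = [[-11/6, -5/6], [5/3, 2/3]]
A^{-1} B = [-14/3, 13/3]^T
C A^{-1} B = -13/3
G(0) = D - C A^{-1} B = -2 - (-13/3) = 7/3 ≈ 2.3333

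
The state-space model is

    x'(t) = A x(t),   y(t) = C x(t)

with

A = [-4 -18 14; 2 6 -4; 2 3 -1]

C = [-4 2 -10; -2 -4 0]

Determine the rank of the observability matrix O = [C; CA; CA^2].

CA = [[0, 54, -54], [0, 12, -12]]
CA^2 = [[0, 162, -162], [0, 36, -36]]
Observability matrix O = [C; CA; CA^2] = [[-4, 2, -10], [-2, -4, 0], [0, 54, -54], [0, 12, -12], [0, 162, -162], [0, 36, -36]]
The columns c1, c2, c3 of O are linearly dependent: -2·c1 + c2 + c3 = 0 (check each entry), so rank(O) ≤ 2.
The 2×2 minor from rows 1, 2, columns 1, 2 is (-4)·(-4) - 2·(-2) = 16 - (-4) = 20 ≠ 0, so rank(O) = 2.
rank(O) = 2 < n = 3, so the pair (A, C) is not completely observable.

2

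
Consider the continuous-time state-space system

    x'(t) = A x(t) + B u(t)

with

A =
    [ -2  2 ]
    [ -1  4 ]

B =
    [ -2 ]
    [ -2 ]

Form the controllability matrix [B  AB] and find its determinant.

AB = [[0], [-6]]
Controllability matrix C = [B  AB] = [[-2, 0], [-2, -6]]
det(C) = (-2)·(-6) - 0·(-2) = 12 - 0 = 12
Since det(C) ≠ 0, rank(C) = 2 and the system is completely controllable.

12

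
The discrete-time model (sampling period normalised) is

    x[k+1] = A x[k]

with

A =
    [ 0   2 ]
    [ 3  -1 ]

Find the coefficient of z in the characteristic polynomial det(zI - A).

1

For a 2×2 matrix, det(zI - A) = z^2 - (tr A)z + det A.
tr A = -1, det A = -6.
So p(z) = z^2 + z - 6.
The coefficient of z is 1.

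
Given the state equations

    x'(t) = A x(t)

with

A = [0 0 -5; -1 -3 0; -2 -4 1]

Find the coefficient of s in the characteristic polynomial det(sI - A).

-13

Expand det(sI - A) for the 3×3 matrix.
p(s) = s^3 + 2s^2 - 13s - 10.
(Check: constant term = det(-A) = (-1)^3 det A = -10; coefficient of s^2 = -tr A = 2.)
The coefficient of s is -13.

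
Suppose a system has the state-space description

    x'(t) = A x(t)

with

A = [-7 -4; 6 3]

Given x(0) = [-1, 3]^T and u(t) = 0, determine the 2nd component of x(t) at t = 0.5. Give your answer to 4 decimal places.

2.9698

det(sI - A) = s^2 - (tr A)s + det A, with tr A = (-7) + 3 = -4 and det A = (-7)·3 - (-4)·6 = -21 - (-24) = 3.
So p(s) = det(sI - A) = s^2 + 4s + 3.
Factor s^2 + 4s + 3: two numbers with sum -4 and product 3 are -1 and -3, so s^2 + 4s + 3 = (s + 1)(s + 3).
Hence p(s) = (s + 1) (s + 3), with roots -3, -1.
The eigenvalues -3, -1 are distinct and real, so A is diagonalisable and x(t) = e^{At} x(0) = V diag(e^{λ_i t}) V^{-1} x(0), where the columns of V are the eigenvectors.
λ = -3: A - (-3)I = [[-4, -4], [6, 6]]. Row 1 gives (-4)·v1 + (-4)·v2 = 0, so take v_1 = [-1, 1]^T.
λ = -1: A - (-1)I = [[-6, -4], [6, 4]]. Row 1 gives (-6)·v1 + (-4)·v2 = 0, so take v_2 = [2, -3]^T.
V = [v_1 v_2] = [[-1, 2], [1, -3]] has det V = 1, so V^{-1} = adj(V)/det V = [[-3, -2], [-1, -1]].
Modal coordinates z(0) = V^{-1} x(0): (-3)·(-1) + (-2)·3 = -3; (-1)·(-1) + (-1)·3 = -2; so z(0) = [-3, -2]^T.
x_2(t) = Σ_i (v_i)_2 · z_i(0) · e^{λ_i t} (row 2 of V times the modal terms).
x_2(0.5) = 1·(-3)·e^{-3·0.5} + (-3)·(-2)·e^{-1·0.5} = (-3)·0.223130 + 6·0.606531 = 2.9698.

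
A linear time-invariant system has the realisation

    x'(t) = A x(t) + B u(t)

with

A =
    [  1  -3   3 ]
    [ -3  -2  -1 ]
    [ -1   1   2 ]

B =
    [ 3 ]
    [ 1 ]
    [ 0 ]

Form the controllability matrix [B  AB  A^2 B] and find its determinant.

585

AB = [[0], [-11], [-2]]
A^2B = [[27], [24], [-15]]
Controllability matrix C = [B  AB  A^2B] = [[3, 0, 27], [1, -11, 24], [0, -2, -15]]
Expanding along the first row, det(C) = 3·((-11)·(-15) - 24·(-2)) - 0·(1·(-15) - 24·0) + 27·(1·(-2) - (-11)·0) = 3·213 - 0·(-15) + 27·(-2) = 585
Since det(C) ≠ 0, rank(C) = 3 and the system is completely controllable.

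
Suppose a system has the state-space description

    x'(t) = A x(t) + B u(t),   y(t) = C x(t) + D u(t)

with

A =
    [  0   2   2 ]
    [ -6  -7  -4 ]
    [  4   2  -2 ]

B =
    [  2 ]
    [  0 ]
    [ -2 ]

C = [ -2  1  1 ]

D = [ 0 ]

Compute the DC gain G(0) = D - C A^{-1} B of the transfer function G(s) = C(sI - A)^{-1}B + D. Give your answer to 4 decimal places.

G(0) = C(-A)^{-1}B + D = -C A^{-1} B + D.
det A = -24, so A^{-1} = (1/-24)·adj(A) = [[-11/12, -1/3, -1/4], [7/6, 1/3, 1/2], [-2/3, -1/3, -1/2]]
A^{-1} B = [-4/3, 4/3, -1/3]^T
C A^{-1} B = 11/3
G(0) = D - C A^{-1} B = 0 - (11/3) = -11/3 ≈ -3.6667

-3.6667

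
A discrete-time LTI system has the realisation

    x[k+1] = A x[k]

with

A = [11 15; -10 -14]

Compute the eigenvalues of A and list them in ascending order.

-4, 1

det(zI - A) = z^2 - (tr A)z + det A, with tr A = 11 + (-14) = -3 and det A = 11·(-14) - 15·(-10) = -154 - (-150) = -4.
So p(z) = det(zI - A) = z^2 + 3z - 4.
Factor z^2 + 3z - 4: two numbers with sum -3 and product -4 are 1 and -4, so z^2 + 3z - 4 = (z - 1)(z + 4).
Hence p(z) = (z - 1) (z + 4), with roots -4, 1.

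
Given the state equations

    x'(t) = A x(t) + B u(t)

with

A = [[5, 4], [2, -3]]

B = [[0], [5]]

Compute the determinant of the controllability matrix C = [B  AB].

AB = [[20], [-15]]
Controllability matrix C = [B  AB] = [[0, 20], [5, -15]]
det(C) = 0·(-15) - 20·5 = 0 - 100 = -100
Since det(C) ≠ 0, rank(C) = 2 and the system is completely controllable.

-100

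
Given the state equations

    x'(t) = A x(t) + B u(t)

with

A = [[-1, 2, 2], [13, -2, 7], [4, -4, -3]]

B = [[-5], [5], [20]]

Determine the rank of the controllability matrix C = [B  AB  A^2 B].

AB = [[55], [65], [-100]]
A^2B = [[-125], [-115], [260]]
Controllability matrix C = [B  AB  A^2B] = [[-5, 55, -125], [5, 65, -115], [20, -100, 260]]
The rows r1, r2, r3 of C are linearly dependent: 3·r1 - r2 + r3 = 0 (check each entry), so rank(C) ≤ 2.
The 2×2 minor from rows 1, 2, columns 1, 2 is (-5)·65 - 55·5 = -325 - 275 = -600 ≠ 0, so rank(C) = 2.
rank(C) = 2 < n = 3, so the pair (A, B) is not completely controllable.

2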